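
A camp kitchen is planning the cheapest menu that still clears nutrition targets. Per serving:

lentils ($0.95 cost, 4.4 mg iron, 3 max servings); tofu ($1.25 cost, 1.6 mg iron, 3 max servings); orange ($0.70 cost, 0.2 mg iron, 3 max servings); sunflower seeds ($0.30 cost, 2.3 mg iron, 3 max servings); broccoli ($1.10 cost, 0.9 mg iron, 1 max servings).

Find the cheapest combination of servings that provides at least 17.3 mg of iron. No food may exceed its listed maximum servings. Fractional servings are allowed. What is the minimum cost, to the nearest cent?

$3.15

Cost per mg of iron: sunflower seeds $0.1304, lentils $0.2159, tofu $0.7812, broccoli $1.2222, orange $3.5000.
Take 3 servings of sunflower seeds: +6.9 mg iron for $0.90 (total $0.90, still need 10.4 mg).
Take 2.364 servings of lentils: +10.4 mg iron for $2.25 (total $3.15, still need 0.0 mg).
Filling from the cheapest source first is optimal under one linear minimum: $3.15.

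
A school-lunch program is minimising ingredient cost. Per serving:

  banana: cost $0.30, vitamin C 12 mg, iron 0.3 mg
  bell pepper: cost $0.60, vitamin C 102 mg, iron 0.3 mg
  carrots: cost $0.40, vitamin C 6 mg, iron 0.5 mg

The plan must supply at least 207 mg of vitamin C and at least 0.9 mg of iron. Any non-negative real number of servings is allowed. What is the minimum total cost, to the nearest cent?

$1.44

Minimising a linear cost over {vitamin C ≥ 207, iron ≥ 0.9, servings ≥ 0} — the optimum is at a vertex, using one or two foods.
banana only: max(207/12, 0.9/0.3) = 17.25 servings → $5.17.
bell pepper only: max(207/102, 0.9/0.3) = 3 servings → $1.80.
carrots only: max(207/6, 0.9/0.5) = 34.5 servings → $13.80.
banana + bell pepper with both tight: 1.1 servings and 1.9 servings → $1.47.
banana + carrots with both targets exact would need a negative amount; discard.
bell pepper + carrots with both tight: 1.994 servings and 0.6037 servings → $1.44.
The minimum over all feasible corners is $1.44.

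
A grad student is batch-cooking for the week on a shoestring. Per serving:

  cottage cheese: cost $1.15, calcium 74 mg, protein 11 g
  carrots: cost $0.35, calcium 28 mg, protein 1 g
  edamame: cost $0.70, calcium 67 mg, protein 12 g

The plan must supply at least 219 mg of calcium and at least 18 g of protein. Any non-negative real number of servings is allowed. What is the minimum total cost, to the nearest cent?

A basic optimal solution has at most two foods positive. Try each food alone and each pair with both targets met exactly.
cottage cheese only: max(219/74, 18/11) = 2.959 servings → $3.40.
carrots only: max(219/28, 18/1) = 18 servings → $6.30.
edamame only: max(219/67, 18/12) = 3.269 servings → $2.29.
cottage cheese + carrots with both tight: 1.218 servings and 4.603 servings → $3.01.
cottage cheese + edamame with both targets exact would need a negative amount; discard.
carrots + edamame with both tight: 5.286 servings and 1.059 servings → $2.59.
The minimum over all feasible corners is $2.29.

$2.29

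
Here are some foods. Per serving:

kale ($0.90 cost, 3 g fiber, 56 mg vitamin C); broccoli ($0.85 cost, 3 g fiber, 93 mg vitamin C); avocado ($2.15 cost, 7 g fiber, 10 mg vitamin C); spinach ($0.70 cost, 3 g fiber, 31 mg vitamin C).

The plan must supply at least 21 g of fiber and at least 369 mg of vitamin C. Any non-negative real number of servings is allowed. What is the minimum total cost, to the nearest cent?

Minimising a linear cost over {fiber ≥ 21, vitamin C ≥ 369, servings ≥ 0} — the optimum is at a vertex, using one or two foods.
kale only: max(21/3, 369/56) = 7 servings → $6.30.
broccoli only: max(21/3, 369/93) = 7 servings → $5.95.
avocado only: max(21/7, 369/10) = 36.9 servings → $79.33.
spinach only: max(21/3, 369/31) = 11.9 servings → $8.33.
kale + broccoli: the both-tight solution has a negative serving — not a feasible corner.
kale + avocado with both tight: 6.555 servings and 0.1906 servings → $6.31.
kale + spinach with both tight: 6.08 servings and 0.92 servings → $6.12.
broccoli + avocado with both tight: 3.821 servings and 1.362 servings → $6.18.
broccoli + spinach with both tight: 2.452 servings and 4.548 servings → $5.27.
avocado + spinach: intersection lies outside the first quadrant.
Cheapest feasible corner: $5.27.

$5.27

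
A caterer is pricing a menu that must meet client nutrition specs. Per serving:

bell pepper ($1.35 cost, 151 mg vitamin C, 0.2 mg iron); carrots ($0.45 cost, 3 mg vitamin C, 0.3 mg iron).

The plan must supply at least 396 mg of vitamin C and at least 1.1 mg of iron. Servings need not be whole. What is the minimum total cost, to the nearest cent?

$4.36

For a min-cost LP with two ≥-constraints, a basic feasible solution has at most two positive variables.
bell pepper only: max(396/151, 1.1/0.2) = 5.5 servings → $7.42.
carrots only: max(396/3, 1.1/0.3) = 132 servings → $59.40.
bell pepper + carrots with both tight: 2.584 servings and 1.944 servings → $4.36.
So the least-cost plan costs $4.36.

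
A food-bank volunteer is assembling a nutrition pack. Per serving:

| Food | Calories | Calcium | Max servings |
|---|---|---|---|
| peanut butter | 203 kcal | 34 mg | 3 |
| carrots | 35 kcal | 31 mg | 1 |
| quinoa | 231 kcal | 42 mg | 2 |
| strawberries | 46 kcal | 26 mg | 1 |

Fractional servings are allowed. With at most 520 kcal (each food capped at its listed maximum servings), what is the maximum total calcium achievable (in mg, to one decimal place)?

136.8 mg

Calcium per kcal: carrots 0.8857, strawberries 0.5652, quinoa 0.1818, peanut butter 0.1675.
Take 1 serving of carrots: uses 35 kcal, +31.0 mg calcium (running total 31.0 mg).
Take 1 serving of strawberries: uses 46 kcal, +26.0 mg calcium (running total 57.0 mg).
Take 1.9 servings of quinoa: uses 439 kcal, +79.8 mg calcium (running total 136.8 mg).
Filling greedily by calcium-per-kcal is optimal for one linear limit, giving 136.8 mg.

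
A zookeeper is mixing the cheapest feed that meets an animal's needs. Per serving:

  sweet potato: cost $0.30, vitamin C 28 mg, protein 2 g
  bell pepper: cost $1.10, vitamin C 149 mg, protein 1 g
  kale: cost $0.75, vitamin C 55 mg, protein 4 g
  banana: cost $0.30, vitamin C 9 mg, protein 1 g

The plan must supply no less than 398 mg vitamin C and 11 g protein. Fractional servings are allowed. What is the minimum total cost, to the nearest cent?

sweet potato only: max(398/28, 11/2) = 14.21 servings → $4.26.
bell pepper only: max(398/149, 11/1) = 11 servings → $12.10.
kale only: max(398/55, 11/4) = 7.236 servings → $5.43.
banana only: max(398/9, 11/1) = 44.22 servings → $13.27.
sweet potato + bell pepper with both tight: 4.596 servings and 1.807 servings → $3.37.
sweet potato + kale: the both-tight solution has a negative serving — not a feasible corner.
sweet potato + banana: intersection lies outside the first quadrant.
bell pepper + kale with both tight: 1.824 servings and 2.294 servings → $3.73.
bell pepper + banana with both tight: 2.136 servings and 8.864 servings → $5.01.
kale + banana with both targets exact would need a negative amount; discard.
So the least-cost plan costs $3.37.

$3.37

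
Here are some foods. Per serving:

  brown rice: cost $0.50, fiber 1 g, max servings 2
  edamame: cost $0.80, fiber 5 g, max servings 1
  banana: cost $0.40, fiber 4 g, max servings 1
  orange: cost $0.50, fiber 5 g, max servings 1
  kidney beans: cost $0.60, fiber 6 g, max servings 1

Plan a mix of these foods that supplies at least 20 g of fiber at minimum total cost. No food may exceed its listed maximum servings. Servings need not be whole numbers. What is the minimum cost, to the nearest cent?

Cost per g of fiber: banana $0.1000, orange $0.1000, kidney beans $0.1000, edamame $0.1600, brown rice $0.5000.
Take 1 serving of banana: +4.0 g fiber for $0.40 (total $0.40, still need 16.0 g).
Take 1 serving of orange: +5.0 g fiber for $0.50 (total $0.90, still need 11.0 g).
Take 1 serving of kidney beans: +6.0 g fiber for $0.60 (total $1.50, still need 5.0 g).
Take 1 serving of edamame: +5.0 g fiber for $0.80 (total $2.30, still need 0.0 g).
Filling from the cheapest source first is optimal under one linear minimum: $2.30.

$2.30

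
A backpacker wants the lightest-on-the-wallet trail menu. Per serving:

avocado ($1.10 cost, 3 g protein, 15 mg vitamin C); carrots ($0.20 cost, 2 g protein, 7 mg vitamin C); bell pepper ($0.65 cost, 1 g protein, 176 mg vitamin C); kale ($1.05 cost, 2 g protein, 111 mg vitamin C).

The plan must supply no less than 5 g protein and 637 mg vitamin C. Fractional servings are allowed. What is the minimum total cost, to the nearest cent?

avocado only: max(5/3, 637/15) = 42.47 servings → $46.71.
carrots only: max(5/2, 637/7) = 91 servings → $18.20.
bell pepper only: max(5/1, 637/176) = 5 servings → $3.25.
kale only: max(5/2, 637/111) = 5.739 servings → $6.03.
avocado + carrots: the both-tight solution has a negative serving — not a feasible corner.
avocado + bell pepper with both tight: 0.4737 servings and 3.579 servings → $2.85.
avocado + kale: intersection lies outside the first quadrant.
carrots + bell pepper with both tight: 0.7043 servings and 3.591 servings → $2.48.
carrots + kale: intersection lies outside the first quadrant.
bell pepper + kale with both tight: 2.983 servings and 1.008 servings → $3.00.
The minimum over all feasible corners is $2.48.

$2.48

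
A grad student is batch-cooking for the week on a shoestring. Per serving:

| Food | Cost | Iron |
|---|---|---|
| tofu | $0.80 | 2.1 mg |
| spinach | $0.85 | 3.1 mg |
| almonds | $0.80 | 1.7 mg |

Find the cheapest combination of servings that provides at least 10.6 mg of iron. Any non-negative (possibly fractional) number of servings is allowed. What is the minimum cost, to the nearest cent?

$2.91

Cost per mg of iron: spinach $0.2742, tofu $0.3810, almonds $0.4706.
With no serving limits, use only spinach: 10.6 mg / 3.1 mg = 3.419 servings × $0.85 = $2.91.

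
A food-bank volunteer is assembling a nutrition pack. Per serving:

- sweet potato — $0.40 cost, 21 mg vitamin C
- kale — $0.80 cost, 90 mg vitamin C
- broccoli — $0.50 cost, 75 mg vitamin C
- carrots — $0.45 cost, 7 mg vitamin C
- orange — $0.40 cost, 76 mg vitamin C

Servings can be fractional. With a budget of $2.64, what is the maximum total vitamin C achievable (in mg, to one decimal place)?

Vitamin C per dollar: orange 190, broccoli 150, kale 112.5, sweet potato 52.5, carrots 15.56.
With no serving limits, spend the whole cost allowance on orange: $2.64 / $0.40 × 76 mg = 501.6 mg.

501.6 mg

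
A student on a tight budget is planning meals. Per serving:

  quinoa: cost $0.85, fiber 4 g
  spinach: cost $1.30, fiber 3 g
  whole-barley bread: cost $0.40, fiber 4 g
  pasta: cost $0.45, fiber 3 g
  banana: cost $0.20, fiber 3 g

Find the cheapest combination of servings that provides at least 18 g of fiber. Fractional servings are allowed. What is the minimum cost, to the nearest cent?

$1.20

Cost per g of fiber: banana $0.0667, whole-barley bread $0.1000, pasta $0.1500, quinoa $0.2125, spinach $0.4333.
With no serving limits, use only banana: 18 g / 3 g = 6 servings × $0.20 = $1.20.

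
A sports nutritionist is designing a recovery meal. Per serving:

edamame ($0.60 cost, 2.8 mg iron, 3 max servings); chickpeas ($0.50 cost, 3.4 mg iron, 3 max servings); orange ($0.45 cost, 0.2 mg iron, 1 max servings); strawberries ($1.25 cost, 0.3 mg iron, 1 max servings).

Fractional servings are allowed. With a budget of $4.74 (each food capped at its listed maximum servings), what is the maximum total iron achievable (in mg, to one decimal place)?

19.0 mg

Iron per dollar: chickpeas 6.8, edamame 4.667, orange 0.4444, strawberries 0.24.
Take 3 servings of chickpeas: spends $1.50, +10.2 mg iron (running total 10.2 mg).
Take 3 servings of edamame: spends $1.80, +8.4 mg iron (running total 18.6 mg).
Take 1 serving of orange: spends $0.45, +0.2 mg iron (running total 18.8 mg).
Take 0.792 servings of strawberries: spends $0.99, +0.2 mg iron (running total 19.0 mg).
Greedy by best ratio exhausts the cost allowance optimally: 19.0 mg.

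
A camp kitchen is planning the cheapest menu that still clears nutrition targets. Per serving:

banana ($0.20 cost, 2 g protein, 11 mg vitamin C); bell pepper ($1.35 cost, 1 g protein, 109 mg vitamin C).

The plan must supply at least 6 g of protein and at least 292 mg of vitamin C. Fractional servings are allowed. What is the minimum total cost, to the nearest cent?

For a min-cost LP with two ≥-constraints, a basic feasible solution has at most two positive variables.
banana only: max(6/2, 292/11) = 26.55 servings → $5.31.
bell pepper only: max(6/1, 292/109) = 6 servings → $8.10.
banana + bell pepper with both tight: 1.749 servings and 2.502 servings → $3.73.
Cheapest feasible corner: $3.73.

$3.73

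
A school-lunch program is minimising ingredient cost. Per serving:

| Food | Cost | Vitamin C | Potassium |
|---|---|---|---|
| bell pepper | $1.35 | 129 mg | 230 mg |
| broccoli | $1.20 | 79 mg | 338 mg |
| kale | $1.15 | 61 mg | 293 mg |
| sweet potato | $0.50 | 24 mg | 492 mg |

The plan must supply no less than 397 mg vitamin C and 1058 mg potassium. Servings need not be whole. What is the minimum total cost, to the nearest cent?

$4.35

Minimising a linear cost over {vitamin C ≥ 397, potassium ≥ 1058, servings ≥ 0} — the optimum is at a vertex, using one or two foods.
bell pepper only: max(397/129, 1058/230) = 4.6 servings → $6.21.
broccoli only: max(397/79, 1058/338) = 5.025 servings → $6.03.
kale only: max(397/61, 1058/293) = 6.508 servings → $7.48.
sweet potato only: max(397/24, 1058/492) = 16.54 servings → $8.27.
bell pepper + broccoli with both tight: 1.99 servings and 1.776 servings → $4.82.
bell pepper + kale with both tight: 2.179 servings and 1.901 servings → $5.13.
bell pepper + sweet potato with both tight: 2.932 servings and 0.7795 servings → $4.35.
broccoli + kale: the both-tight solution has a negative serving — not a feasible corner.
broccoli + sweet potato with both targets exact would need a negative amount; discard.
kale + sweet potato: intersection lies outside the first quadrant.
So the least-cost plan costs $4.35.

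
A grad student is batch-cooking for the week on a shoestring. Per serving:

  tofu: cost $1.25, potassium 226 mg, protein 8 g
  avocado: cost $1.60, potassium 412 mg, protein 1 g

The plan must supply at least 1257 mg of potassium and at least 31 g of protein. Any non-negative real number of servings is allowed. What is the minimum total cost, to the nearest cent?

$6.28

A basic optimal solution has at most two foods positive. Try each food alone and each pair with both targets met exactly.
tofu only: max(1257/226, 31/8) = 5.562 servings → $6.95.
avocado only: max(1257/412, 31/1) = 31 servings → $49.60.
tofu + avocado with both tight: 3.751 servings and 0.9935 servings → $6.28.
Cheapest feasible corner: $6.28.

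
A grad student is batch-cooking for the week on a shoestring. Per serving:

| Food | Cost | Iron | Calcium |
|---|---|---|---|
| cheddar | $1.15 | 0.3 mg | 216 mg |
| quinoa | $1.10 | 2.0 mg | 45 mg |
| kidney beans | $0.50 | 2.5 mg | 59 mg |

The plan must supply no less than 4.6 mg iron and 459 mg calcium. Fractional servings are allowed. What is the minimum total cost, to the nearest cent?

For a min-cost LP with two ≥-constraints, a basic feasible solution has at most two positive variables.
cheddar only: max(4.6/0.3, 459/216) = 15.33 servings → $17.63.
quinoa only: max(4.6/2.0, 459/45) = 10.2 servings → $11.22.
kidney beans only: max(4.6/2.5, 459/59) = 7.78 servings → $3.89.
cheddar + quinoa with both tight: 1.699 servings and 2.045 servings → $4.20.
cheddar + kidney beans with both tight: 1.677 servings and 1.639 servings → $2.75.
quinoa + kidney beans with both targets exact would need a negative amount; discard.
Cheapest feasible corner: $2.75.

$2.75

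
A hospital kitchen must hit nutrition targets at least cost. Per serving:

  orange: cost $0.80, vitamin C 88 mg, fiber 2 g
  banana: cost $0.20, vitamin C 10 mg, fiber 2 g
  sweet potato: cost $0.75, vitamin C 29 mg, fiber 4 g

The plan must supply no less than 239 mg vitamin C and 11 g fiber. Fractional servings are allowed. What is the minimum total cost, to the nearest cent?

$2.52

An LP optimum is at a vertex; with two nutrient constraints at most two foods are used. Check each candidate.
orange only: max(239/88, 11/2) = 5.5 servings → $4.40.
banana only: max(239/10, 11/2) = 23.9 servings → $4.78.
sweet potato only: max(239/29, 11/4) = 8.241 servings → $6.18.
orange + banana with both tight: 2.359 servings and 3.141 servings → $2.52.
orange + sweet potato with both tight: 2.167 servings and 1.667 servings → $2.98.
banana + sweet potato: the both-tight solution has a negative serving — not a feasible corner.
Cheapest feasible corner: $2.52.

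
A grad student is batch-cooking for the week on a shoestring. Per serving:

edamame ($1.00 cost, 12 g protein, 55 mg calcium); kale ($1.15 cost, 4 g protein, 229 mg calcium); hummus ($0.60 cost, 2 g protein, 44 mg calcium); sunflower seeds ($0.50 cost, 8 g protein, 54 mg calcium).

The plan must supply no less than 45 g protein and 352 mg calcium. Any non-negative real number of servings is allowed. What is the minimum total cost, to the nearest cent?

$3.03

The cheapest plan sits at a corner of the feasible region — with two constraints it uses at most two foods.
edamame only: max(45/12, 352/55) = 6.4 servings → $6.40.
kale only: max(45/4, 352/229) = 11.25 servings → $12.94.
hummus only: max(45/2, 352/44) = 22.5 servings → $13.50.
sunflower seeds only: max(45/8, 352/54) = 6.519 servings → $3.26.
edamame + kale with both tight: 3.519 servings and 0.6919 servings → $4.32.
edamame + hummus with both tight: 3.053 servings and 4.184 servings → $5.56.
edamame + sunflower seeds with both targets exact would need a negative amount; discard.
kale + hummus with both targets exact would need a negative amount; discard.
kale + sunflower seeds with both tight: 0.2389 servings and 5.506 servings → $3.03.
hummus + sunflower seeds with both tight: 1.582 servings and 5.23 servings → $3.56.
Cheapest feasible corner: $3.03.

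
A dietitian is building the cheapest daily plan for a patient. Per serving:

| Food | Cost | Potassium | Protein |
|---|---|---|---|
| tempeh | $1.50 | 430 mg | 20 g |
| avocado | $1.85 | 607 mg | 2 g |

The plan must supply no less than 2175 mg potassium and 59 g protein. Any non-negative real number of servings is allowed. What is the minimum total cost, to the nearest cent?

$7.16

For a min-cost LP with two ≥-constraints, a basic feasible solution has at most two positive variables.
tempeh only: max(2175/430, 59/20) = 5.058 servings → $7.59.
avocado only: max(2175/607, 59/2) = 29.5 servings → $54.58.
tempeh + avocado with both tight: 2.789 servings and 1.607 servings → $7.16.
So the least-cost plan costs $7.16.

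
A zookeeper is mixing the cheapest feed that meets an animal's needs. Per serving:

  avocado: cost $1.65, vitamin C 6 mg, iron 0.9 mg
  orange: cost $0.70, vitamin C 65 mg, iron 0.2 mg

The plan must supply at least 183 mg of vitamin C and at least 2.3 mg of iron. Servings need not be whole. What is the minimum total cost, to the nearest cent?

At the optimum either one food covers both requirements or two foods hit both targets exactly; no other combination can be cheaper.
avocado only: max(183/6, 2.3/0.9) = 30.5 servings → $50.33.
orange only: max(183/65, 2.3/0.2) = 11.5 servings → $8.05.
avocado + orange with both tight: 1.97 servings and 2.634 servings → $5.09.
Cheapest feasible corner: $5.09.

$5.09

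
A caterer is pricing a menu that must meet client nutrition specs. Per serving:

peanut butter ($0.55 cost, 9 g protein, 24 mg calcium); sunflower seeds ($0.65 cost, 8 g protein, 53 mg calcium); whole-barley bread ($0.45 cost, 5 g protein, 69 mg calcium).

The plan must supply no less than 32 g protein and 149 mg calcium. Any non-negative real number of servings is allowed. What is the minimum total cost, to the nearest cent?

$2.12

peanut butter only: max(32/9, 149/24) = 6.208 servings → $3.41.
sunflower seeds only: max(32/8, 149/53) = 4 servings → $2.60.
whole-barley bread only: max(32/5, 149/69) = 6.4 servings → $2.88.
peanut butter + sunflower seeds with both tight: 1.768 servings and 2.011 servings → $2.28.
peanut butter + whole-barley bread with both tight: 2.92 servings and 1.144 servings → $2.12.
sunflower seeds + whole-barley bread: the both-tight solution has a negative serving — not a feasible corner.
So the least-cost plan costs $2.12.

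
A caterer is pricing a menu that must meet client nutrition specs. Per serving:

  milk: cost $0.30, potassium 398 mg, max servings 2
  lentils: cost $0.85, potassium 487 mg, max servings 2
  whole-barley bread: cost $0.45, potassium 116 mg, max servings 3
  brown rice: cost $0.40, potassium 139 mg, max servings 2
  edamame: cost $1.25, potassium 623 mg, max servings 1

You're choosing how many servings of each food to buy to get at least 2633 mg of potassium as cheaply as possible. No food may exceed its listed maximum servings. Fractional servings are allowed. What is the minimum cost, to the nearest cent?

$4.24

Cost per mg of potassium: milk $0.0008, lentils $0.0017, edamame $0.0020, brown rice $0.0029, whole-barley bread $0.0039.
Take 2 servings of milk: +796.0 mg potassium for $0.60 (total $0.60, still need 1837.0 mg).
Take 2 servings of lentils: +974.0 mg potassium for $1.70 (total $2.30, still need 863.0 mg).
Take 1 serving of edamame: +623.0 mg potassium for $1.25 (total $3.55, still need 240.0 mg).
Take 1.727 servings of brown rice: +240.0 mg potassium for $0.69 (total $4.24, still need 0.0 mg).
Filling from the cheapest source first is optimal under one linear minimum: $4.24.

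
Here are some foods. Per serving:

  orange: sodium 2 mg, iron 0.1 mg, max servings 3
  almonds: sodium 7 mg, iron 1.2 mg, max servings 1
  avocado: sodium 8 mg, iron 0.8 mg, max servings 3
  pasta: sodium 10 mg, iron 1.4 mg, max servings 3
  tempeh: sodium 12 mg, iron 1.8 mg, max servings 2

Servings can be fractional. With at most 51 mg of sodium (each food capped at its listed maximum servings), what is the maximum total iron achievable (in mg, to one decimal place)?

Iron per mg sodium: almonds 0.1714, tempeh 0.15, pasta 0.14, avocado 0.1, orange 0.05.
Take 1 serving of almonds: uses 7 mg sodium, +1.2 mg iron (running total 1.2 mg).
Take 2 servings of tempeh: uses 24 mg sodium, +3.6 mg iron (running total 4.8 mg).
Take 2 servings of pasta: uses 20 mg sodium, +2.8 mg iron (running total 7.6 mg).
Filling greedily by iron-per-mg sodium is optimal for one linear limit, giving 7.6 mg.

7.6 mg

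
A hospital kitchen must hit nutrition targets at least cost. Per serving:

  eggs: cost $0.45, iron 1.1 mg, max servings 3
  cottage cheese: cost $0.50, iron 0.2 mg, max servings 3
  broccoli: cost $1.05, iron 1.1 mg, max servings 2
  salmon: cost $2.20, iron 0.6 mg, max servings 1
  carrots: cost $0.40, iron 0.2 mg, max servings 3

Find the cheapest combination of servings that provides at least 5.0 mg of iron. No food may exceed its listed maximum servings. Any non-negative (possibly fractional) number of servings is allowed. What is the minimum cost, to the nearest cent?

$2.97

Cost per mg of iron: eggs $0.4091, broccoli $0.9545, carrots $2.0000, cottage cheese $2.5000, salmon $3.6667.
Take 3 servings of eggs: +3.3 mg iron for $1.35 (total $1.35, still need 1.7 mg).
Take 1.545 servings of broccoli: +1.7 mg iron for $1.62 (total $2.97, still need 0.0 mg).
Greedy by cheapest-per-mg is optimal for a single linear constraint, so the minimum cost is $2.97.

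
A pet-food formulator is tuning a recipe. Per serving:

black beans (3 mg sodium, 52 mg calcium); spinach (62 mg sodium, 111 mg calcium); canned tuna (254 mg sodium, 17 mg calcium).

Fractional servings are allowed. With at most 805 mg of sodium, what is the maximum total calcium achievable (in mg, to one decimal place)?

Calcium per mg sodium: black beans 17.33, spinach 1.79, canned tuna 0.06693.
With no serving limits, spend the whole sodium allowance on black beans: 805 mg / 3 mg × 52 mg = 13953.3 mg.

13953.3 mg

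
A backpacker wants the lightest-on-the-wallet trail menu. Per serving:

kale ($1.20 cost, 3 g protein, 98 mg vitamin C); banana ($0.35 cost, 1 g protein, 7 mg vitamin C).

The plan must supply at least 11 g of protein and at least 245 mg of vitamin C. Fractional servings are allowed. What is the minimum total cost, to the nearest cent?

$4.18

At the optimum either one food covers both requirements or two foods hit both targets exactly; no other combination can be cheaper.
kale only: max(11/3, 245/98) = 3.667 servings → $4.40.
banana only: max(11/1, 245/7) = 35 servings → $12.25.
kale + banana with both tight: 2.182 servings and 4.455 servings → $4.18.
So the least-cost plan costs $4.18.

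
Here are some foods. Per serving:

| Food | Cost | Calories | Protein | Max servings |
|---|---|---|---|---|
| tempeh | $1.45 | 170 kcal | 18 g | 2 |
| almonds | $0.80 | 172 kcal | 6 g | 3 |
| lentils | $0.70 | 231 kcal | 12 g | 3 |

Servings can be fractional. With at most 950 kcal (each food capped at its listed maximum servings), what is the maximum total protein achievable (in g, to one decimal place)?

Protein per kcal: tempeh 0.1059, lentils 0.05195, almonds 0.03488.
Take 2 servings of tempeh: uses 340 kcal, +36.0 g protein (running total 36.0 g).
Take 2.641 servings of lentils: uses 610 kcal, +31.7 g protein (running total 67.7 g).
Greedy by best ratio exhausts the calories allowance optimally: 67.7 g.

67.7 g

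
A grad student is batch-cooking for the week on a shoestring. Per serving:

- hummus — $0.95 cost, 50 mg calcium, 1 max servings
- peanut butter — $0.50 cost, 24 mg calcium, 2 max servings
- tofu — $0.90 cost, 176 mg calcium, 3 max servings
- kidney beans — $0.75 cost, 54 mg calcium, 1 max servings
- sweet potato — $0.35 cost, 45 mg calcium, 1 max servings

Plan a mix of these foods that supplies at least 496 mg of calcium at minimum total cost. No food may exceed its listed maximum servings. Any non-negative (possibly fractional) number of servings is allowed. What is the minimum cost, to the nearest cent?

Cost per mg of calcium: tofu $0.0051, sweet potato $0.0078, kidney beans $0.0139, hummus $0.0190, peanut butter $0.0208.
Take 2.818 servings of tofu: +496.0 mg calcium for $2.54 (total $2.54, still need 0.0 mg).
Greedy by cheapest-per-mg is optimal for a single linear constraint, so the minimum cost is $2.54.

$2.54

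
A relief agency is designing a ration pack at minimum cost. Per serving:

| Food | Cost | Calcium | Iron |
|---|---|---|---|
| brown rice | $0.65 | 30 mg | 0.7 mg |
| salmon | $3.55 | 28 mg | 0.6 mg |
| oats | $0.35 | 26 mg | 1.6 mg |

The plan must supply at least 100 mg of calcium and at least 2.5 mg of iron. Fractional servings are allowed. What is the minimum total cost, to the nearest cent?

Check every corner: each single food scaled to meet both minima, and each pair solved so both constraints bind.
brown rice only: max(100/30, 2.5/0.7) = 3.571 servings → $2.32.
salmon only: max(100/28, 2.5/0.6) = 4.167 servings → $14.79.
oats only: max(100/26, 2.5/1.6) = 3.846 servings → $1.35.
brown rice + salmon: the both-tight solution has a negative serving — not a feasible corner.
brown rice + oats with both tight: 3.188 servings and 0.1678 servings → $2.13.
salmon + oats with both tight: 3.253 servings and 0.3425 servings → $11.67.
The minimum over all feasible corners is $1.35.

$1.35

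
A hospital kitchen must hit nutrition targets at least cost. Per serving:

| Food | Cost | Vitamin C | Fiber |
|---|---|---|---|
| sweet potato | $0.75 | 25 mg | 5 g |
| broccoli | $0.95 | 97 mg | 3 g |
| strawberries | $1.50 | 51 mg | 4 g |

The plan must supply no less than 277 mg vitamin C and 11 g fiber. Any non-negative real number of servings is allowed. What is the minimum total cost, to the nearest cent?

sweet potato only: max(277/25, 11/5) = 11.08 servings → $8.31.
broccoli only: max(277/97, 11/3) = 3.667 servings → $3.48.
strawberries only: max(277/51, 11/4) = 5.431 servings → $8.15.
sweet potato + broccoli with both tight: 0.5756 servings and 2.707 servings → $3.00.
sweet potato + strawberries: the both-tight solution has a negative serving — not a feasible corner.
broccoli + strawberries with both tight: 2.328 servings and 1.004 servings → $3.72.
Cheapest feasible corner: $3.00.

$3.00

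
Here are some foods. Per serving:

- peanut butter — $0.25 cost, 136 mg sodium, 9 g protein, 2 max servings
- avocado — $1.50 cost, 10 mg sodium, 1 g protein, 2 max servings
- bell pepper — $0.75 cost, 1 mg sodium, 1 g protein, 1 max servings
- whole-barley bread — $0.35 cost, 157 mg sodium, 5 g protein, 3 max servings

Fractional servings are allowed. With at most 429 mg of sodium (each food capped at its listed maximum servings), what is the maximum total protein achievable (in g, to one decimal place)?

Protein per mg sodium: bell pepper 1, avocado 0.1, peanut butter 0.06618, whole-barley bread 0.03185.
Take 1 serving of bell pepper: uses 1 mg sodium, +1.0 g protein (running total 1.0 g).
Take 2 servings of avocado: uses 20 mg sodium, +2.0 g protein (running total 3.0 g).
Take 2 servings of peanut butter: uses 272 mg sodium, +18.0 g protein (running total 21.0 g).
Take 0.8662 servings of whole-barley bread: uses 136 mg sodium, +4.3 g protein (running total 25.3 g).
Filling greedily by protein-per-mg sodium is optimal for one linear limit, giving 25.3 g.

25.3 g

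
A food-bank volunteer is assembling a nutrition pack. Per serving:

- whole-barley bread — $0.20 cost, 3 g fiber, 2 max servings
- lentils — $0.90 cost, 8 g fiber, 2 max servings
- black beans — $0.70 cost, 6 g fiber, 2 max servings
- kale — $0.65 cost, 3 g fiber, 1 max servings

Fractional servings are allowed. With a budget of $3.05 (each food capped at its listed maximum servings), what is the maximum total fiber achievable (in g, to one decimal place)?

29.3 g

Fiber per dollar: whole-barley bread 15, lentils 8.889, black beans 8.571, kale 4.615.
Take 2 servings of whole-barley bread: spends $0.40, +6.0 g fiber (running total 6.0 g).
Take 2 servings of lentils: spends $1.80, +16.0 g fiber (running total 22.0 g).
Take 1.214 servings of black beans: spends $0.85, +7.3 g fiber (running total 29.3 g).
Greedy by best ratio exhausts the cost allowance optimally: 29.3 g.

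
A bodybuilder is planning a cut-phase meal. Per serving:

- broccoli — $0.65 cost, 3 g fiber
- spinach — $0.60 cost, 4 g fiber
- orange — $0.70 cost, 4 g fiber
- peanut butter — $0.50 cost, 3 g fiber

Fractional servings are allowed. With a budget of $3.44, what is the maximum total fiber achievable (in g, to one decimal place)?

Fiber per dollar: spinach 6.667, peanut butter 6, orange 5.714, broccoli 4.615.
With no serving limits, spend the whole cost allowance on spinach: $3.44 / $0.60 × 4 g = 22.9 g.

22.9 g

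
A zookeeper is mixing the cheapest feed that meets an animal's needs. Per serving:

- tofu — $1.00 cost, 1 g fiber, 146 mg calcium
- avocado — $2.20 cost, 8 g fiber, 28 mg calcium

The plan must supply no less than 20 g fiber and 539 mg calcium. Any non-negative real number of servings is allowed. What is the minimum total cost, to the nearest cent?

$7.89

At the optimum either one food covers both requirements or two foods hit both targets exactly; no other combination can be cheaper.
tofu only: max(20/1, 539/146) = 20 servings → $20.00.
avocado only: max(20/8, 539/28) = 19.25 servings → $42.35.
tofu + avocado with both tight: 3.291 servings and 2.089 servings → $7.89.
The minimum over all feasible corners is $7.89.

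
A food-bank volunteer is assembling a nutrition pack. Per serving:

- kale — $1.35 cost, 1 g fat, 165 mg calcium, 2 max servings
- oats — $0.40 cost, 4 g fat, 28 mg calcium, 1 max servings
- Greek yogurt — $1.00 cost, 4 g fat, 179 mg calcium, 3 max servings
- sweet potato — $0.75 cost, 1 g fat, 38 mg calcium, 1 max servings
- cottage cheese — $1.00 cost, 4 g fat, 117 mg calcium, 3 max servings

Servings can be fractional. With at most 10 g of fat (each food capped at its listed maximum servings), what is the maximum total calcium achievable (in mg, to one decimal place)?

688.0 mg

Calcium per g fat: kale 165, Greek yogurt 44.75, sweet potato 38, cottage cheese 29.25, oats 7.
Take 2 servings of kale: uses 2 g fat, +330.0 mg calcium (running total 330.0 mg).
Take 2 servings of Greek yogurt: uses 8 g fat, +358.0 mg calcium (running total 688.0 mg).
Greedy by best ratio exhausts the fat allowance optimally: 688.0 mg.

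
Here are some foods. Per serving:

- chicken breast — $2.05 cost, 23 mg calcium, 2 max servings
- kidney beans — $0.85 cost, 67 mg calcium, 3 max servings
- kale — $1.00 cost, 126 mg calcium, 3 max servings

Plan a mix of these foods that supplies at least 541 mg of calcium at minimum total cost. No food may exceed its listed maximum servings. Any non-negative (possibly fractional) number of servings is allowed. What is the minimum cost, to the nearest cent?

$5.07

Cost per mg of calcium: kale $0.0079, kidney beans $0.0127, chicken breast $0.0891.
Take 3 servings of kale: +378.0 mg calcium for $3.00 (total $3.00, still need 163.0 mg).
Take 2.433 servings of kidney beans: +163.0 mg calcium for $2.07 (total $5.07, still need 0.0 mg).
Greedy by cheapest-per-mg is optimal for a single linear constraint, so the minimum cost is $5.07.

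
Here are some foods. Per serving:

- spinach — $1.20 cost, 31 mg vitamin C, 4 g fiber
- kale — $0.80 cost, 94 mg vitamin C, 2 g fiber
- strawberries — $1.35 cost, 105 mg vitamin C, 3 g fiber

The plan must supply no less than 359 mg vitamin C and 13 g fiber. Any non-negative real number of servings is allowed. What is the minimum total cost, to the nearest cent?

At the optimum either one food covers both requirements or two foods hit both targets exactly; no other combination can be cheaper.
spinach only: max(359/31, 13/4) = 11.58 servings → $13.90.
kale only: max(359/94, 13/2) = 6.5 servings → $5.20.
strawberries only: max(359/105, 13/3) = 4.333 servings → $5.85.
spinach + kale with both tight: 1.605 servings and 3.29 servings → $4.56.
spinach + strawberries with both tight: 0.8807 servings and 3.159 servings → $5.32.
kale + strawberries: the both-tight solution has a negative serving — not a feasible corner.
Cheapest feasible corner: $4.56.

$4.56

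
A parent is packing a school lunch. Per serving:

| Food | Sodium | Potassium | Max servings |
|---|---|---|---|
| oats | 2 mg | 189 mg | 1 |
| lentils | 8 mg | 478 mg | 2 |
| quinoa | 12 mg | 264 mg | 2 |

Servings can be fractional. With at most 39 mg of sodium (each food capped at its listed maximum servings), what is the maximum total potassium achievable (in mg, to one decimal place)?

Potassium per mg sodium: oats 94.5, lentils 59.75, quinoa 22.
Take 1 serving of oats: uses 2 mg sodium, +189.0 mg potassium (running total 189.0 mg).
Take 2 servings of lentils: uses 16 mg sodium, +956.0 mg potassium (running total 1145.0 mg).
Take 1.75 servings of quinoa: uses 21 mg sodium, +462.0 mg potassium (running total 1607.0 mg).
Greedy by best ratio exhausts the sodium allowance optimally: 1607.0 mg.

1607.0 mg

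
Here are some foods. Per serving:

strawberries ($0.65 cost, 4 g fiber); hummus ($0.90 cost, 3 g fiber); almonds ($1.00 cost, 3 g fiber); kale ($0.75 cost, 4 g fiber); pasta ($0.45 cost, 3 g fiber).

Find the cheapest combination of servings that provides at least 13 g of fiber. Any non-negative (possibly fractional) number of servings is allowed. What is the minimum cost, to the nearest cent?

Cost per g of fiber: pasta $0.1500, strawberries $0.1625, kale $0.1875, hummus $0.3000, almonds $0.3333.
With no serving limits, use only pasta: 13 g / 3 g = 4.333 servings × $0.45 = $1.95.

$1.95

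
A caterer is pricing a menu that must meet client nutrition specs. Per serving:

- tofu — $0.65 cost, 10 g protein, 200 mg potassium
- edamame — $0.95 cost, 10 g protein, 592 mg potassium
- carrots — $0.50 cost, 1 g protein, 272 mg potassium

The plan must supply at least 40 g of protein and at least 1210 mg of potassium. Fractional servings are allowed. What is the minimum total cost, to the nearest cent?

Compare the cost at each extreme point of the feasible region.
tofu only: max(40/10, 1210/200) = 6.05 servings → $3.93.
edamame only: max(40/10, 1210/592) = 4 servings → $3.80.
carrots only: max(40/1, 1210/272) = 40 servings → $20.00.
tofu + edamame with both tight: 2.954 servings and 1.046 servings → $2.91.
tofu + carrots with both tight: 3.837 servings and 1.627 servings → $3.31.
edamame + carrots: the both-tight solution has a negative serving — not a feasible corner.
Cheapest feasible corner: $2.91.

$2.91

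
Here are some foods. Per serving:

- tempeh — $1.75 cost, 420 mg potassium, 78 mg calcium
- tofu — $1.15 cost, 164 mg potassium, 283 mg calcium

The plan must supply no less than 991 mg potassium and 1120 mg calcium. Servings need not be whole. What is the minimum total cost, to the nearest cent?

Check every corner: each single food scaled to meet both minima, and each pair solved so both constraints bind.
tempeh only: max(991/420, 1120/78) = 14.36 servings → $25.13.
tofu only: max(991/164, 1120/283) = 6.043 servings → $6.95.
tempeh + tofu with both tight: 0.9124 servings and 3.706 servings → $5.86.
Cheapest feasible corner: $5.86.

$5.86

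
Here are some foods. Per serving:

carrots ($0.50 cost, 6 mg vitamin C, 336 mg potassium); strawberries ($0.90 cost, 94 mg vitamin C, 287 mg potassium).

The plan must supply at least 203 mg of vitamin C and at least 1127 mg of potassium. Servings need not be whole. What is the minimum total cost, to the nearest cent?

$2.65

A basic optimal solution has at most two foods positive. Try each food alone and each pair with both targets met exactly.
carrots only: max(203/6, 1127/336) = 33.83 servings → $16.92.
strawberries only: max(203/94, 1127/287) = 3.927 servings → $3.53.
carrots + strawberries with both tight: 1.597 servings and 2.058 servings → $2.65.
So the least-cost plan costs $2.65.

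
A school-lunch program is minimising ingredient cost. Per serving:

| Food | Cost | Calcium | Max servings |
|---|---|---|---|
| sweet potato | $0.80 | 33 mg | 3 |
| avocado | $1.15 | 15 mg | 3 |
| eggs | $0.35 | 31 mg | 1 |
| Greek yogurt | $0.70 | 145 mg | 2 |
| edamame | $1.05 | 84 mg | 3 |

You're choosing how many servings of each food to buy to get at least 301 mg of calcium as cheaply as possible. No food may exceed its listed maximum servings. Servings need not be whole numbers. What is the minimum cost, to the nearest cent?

Cost per mg of calcium: Greek yogurt $0.0048, eggs $0.0113, edamame $0.0125, sweet potato $0.0242, avocado $0.0767.
Take 2 servings of Greek yogurt: +290.0 mg calcium for $1.40 (total $1.40, still need 11.0 mg).
Take 0.3548 servings of eggs: +11.0 mg calcium for $0.12 (total $1.52, still need 0.0 mg).
Filling from the cheapest source first is optimal under one linear minimum: $1.52.

$1.52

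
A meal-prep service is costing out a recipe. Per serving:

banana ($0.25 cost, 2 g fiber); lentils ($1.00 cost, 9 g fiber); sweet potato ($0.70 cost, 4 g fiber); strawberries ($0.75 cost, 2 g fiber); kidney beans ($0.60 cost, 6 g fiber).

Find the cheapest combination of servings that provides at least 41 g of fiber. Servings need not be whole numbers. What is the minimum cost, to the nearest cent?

$4.10

Cost per g of fiber: kidney beans $0.1000, lentils $0.1111, banana $0.1250, sweet potato $0.1750, strawberries $0.3750.
With no serving limits, use only kidney beans: 41 g / 6 g = 6.833 servings × $0.60 = $4.10.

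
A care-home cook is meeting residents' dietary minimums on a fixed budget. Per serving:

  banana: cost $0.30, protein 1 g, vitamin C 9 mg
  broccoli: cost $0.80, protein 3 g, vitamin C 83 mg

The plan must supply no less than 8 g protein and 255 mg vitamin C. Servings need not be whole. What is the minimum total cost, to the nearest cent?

$2.46

With two linear requirements the optimum uses one or two foods; enumerate the corners.
banana only: max(8/1, 255/9) = 28.33 servings → $8.50.
broccoli only: max(8/3, 255/83) = 3.072 servings → $2.46.
banana + broccoli with both targets exact would need a negative amount; discard.
The minimum over all feasible corners is $2.46.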